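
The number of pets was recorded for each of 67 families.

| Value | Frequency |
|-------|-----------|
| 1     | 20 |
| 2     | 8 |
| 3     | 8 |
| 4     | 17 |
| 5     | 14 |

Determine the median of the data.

3

Cumulative frequencies: 20, 28, 36, 53, 67
n = 67, so the median is the value in position (n+1)/2 = 34.
Position 34 falls at value 3.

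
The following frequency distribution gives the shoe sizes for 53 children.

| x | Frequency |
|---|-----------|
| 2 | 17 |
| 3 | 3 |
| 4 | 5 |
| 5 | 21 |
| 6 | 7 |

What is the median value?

5

Cumulative frequencies: 17, 20, 25, 46, 53
n = 53, so the median is the value in position (n+1)/2 = 27.
Position 27 falls at value 5.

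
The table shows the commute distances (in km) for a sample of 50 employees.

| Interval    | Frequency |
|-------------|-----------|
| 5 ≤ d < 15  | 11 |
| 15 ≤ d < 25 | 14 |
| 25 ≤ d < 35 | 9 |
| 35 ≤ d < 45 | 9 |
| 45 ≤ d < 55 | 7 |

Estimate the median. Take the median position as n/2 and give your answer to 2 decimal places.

25.00

Cumulative frequencies: 11, 25, 34, 43, 50
n = 50; position = n/2 = 25.
This falls in the class 15 ≤ d < 25: L = 15, F = 11, f = 14, h = 10.
Median ≈ 15 + ((25 − 11) / 14) × 10 = 25.0000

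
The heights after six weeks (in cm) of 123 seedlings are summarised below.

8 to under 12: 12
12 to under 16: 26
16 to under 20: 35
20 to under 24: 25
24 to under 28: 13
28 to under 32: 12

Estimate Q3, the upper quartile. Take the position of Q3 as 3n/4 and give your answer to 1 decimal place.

23.1

Cumulative frequencies: 12, 38, 73, 98, 111, 123
n = 123; position = 3n/4 = 92.25.
This falls in the class 20 to under 24: L = 20, F = 73, f = 25, h = 4.
Upper quartile ≈ 20 + ((92.25 − 73) / 25) × 4 = 23.0800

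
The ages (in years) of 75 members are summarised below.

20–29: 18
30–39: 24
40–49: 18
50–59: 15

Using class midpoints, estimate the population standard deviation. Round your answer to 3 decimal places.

10.583

Midpoints: 24.5, 34.5, 44.5, 54.5
n = 75, Σfm = 2887.5, mean = 38.5000
Σfm² = 119568.75
Σf(m − x̄)² = Σfm² − (Σfm)²/n = 119568.75 − 2887.5²/75 = 8400.0000
Population variance = 8400.0000 / 75 = 112.0000
Standard deviation = √112.0000 = 10.5830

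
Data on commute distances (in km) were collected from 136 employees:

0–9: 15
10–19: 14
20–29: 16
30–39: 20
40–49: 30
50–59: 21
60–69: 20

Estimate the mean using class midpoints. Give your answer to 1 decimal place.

37.7

Midpoints: 4.5, 14.5, 24.5, 34.5, 44.5, 54.5, 64.5
Σfm = 15×4.5 + 14×14.5 + 16×24.5 + 20×34.5 + 30×44.5 + 21×54.5 + 20×64.5 = 5122
n = Σf = 136
Mean = 5122 / 136 = 37.6618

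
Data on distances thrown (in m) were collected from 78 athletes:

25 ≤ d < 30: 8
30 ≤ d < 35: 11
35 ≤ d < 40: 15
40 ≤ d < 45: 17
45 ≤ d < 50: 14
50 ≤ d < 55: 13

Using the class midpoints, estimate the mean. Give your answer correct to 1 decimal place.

41.2

Midpoints: 27.5, 32.5, 37.5, 42.5, 47.5, 52.5
Σfm = 8×27.5 + 11×32.5 + 15×37.5 + 17×42.5 + 14×47.5 + 13×52.5 = 3210
n = Σf = 78
Mean = 3210 / 78 = 41.1538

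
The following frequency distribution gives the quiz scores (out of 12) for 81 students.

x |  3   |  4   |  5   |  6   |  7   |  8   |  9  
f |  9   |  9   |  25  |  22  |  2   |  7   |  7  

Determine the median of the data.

Cumulative frequencies: 9, 18, 43, 65, 67, 74, 81
n = 81, so the median is the value in position (n+1)/2 = 41.
Position 41 falls at value 5.

5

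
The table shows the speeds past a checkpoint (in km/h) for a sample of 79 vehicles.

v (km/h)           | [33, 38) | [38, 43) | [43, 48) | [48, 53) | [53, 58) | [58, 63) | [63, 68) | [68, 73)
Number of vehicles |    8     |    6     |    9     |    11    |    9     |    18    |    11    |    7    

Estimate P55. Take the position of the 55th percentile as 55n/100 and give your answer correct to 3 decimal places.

Cumulative frequencies: 8, 14, 23, 34, 43, 61, 72, 79
n = 79; position = 55n/100 = 43.45.
This falls in the class [58, 63): L = 58, F = 43, f = 18, h = 5.
55th percentile ≈ 58 + ((43.45 − 43) / 18) × 5 = 58.1250

58.125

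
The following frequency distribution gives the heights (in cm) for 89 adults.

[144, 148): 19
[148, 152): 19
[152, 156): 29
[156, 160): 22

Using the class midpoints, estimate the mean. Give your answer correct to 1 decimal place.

Midpoints: 146, 150, 154, 158
Σfm = 19×146 + 19×150 + 29×154 + 22×158 = 13566
n = Σf = 89
Mean = 13566 / 89 = 152.4270

152.4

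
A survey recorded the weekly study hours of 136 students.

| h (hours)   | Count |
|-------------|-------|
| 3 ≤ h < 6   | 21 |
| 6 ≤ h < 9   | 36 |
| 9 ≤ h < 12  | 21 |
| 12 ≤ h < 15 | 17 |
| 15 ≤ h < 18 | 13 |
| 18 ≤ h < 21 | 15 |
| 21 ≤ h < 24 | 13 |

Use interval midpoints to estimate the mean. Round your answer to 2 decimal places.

11.87

Midpoints: 4.5, 7.5, 10.5, 13.5, 16.5, 19.5, 22.5
Σfm = 21×4.5 + 36×7.5 + 21×10.5 + 17×13.5 + 13×16.5 + 15×19.5 + 13×22.5 = 1614
n = Σf = 136
Mean = 1614 / 136 = 11.8676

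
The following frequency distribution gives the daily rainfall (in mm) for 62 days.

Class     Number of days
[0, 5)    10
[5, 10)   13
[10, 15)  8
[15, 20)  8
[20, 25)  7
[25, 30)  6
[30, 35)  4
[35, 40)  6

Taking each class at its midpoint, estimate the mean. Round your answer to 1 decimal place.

16.8

Midpoints: 2.5, 7.5, 12.5, 17.5, 22.5, 27.5, 32.5, 37.5
Σfm = 10×2.5 + 13×7.5 + 8×12.5 + 8×17.5 + 7×22.5 + 6×27.5 + 4×32.5 + 6×37.5 = 1040
n = Σf = 62
Mean = 1040 / 62 = 16.7742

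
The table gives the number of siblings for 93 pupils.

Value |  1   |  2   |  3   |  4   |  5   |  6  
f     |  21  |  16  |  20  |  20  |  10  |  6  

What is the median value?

3

Cumulative frequencies: 21, 37, 57, 77, 87, 93
n = 93, so the median is the value in position (n+1)/2 = 47.
Position 47 falls at value 3.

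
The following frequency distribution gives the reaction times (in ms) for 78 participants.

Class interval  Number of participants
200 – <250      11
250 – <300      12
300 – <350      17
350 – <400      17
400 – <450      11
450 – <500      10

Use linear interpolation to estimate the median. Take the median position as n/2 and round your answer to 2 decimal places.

347.06

Cumulative frequencies: 11, 23, 40, 57, 68, 78
n = 78; position = n/2 = 39.
This falls in the class 300 – <350: L = 300, F = 23, f = 17, h = 50.
Median ≈ 300 + ((39 − 23) / 17) × 50 = 347.0588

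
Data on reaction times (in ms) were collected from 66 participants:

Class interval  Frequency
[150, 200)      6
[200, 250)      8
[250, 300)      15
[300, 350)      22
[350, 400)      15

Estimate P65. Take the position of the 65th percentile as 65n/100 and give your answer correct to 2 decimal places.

331.59

Cumulative frequencies: 6, 14, 29, 51, 66
n = 66; position = 65n/100 = 42.9.
This falls in the class [300, 350): L = 300, F = 29, f = 22, h = 50.
65th percentile ≈ 300 + ((42.9 − 29) / 22) × 50 = 331.5909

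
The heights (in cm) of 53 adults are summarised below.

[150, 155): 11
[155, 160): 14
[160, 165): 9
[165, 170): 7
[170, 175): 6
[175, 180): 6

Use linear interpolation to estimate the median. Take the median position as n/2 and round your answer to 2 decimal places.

160.83

Cumulative frequencies: 11, 25, 34, 41, 47, 53
n = 53; position = n/2 = 26.5.
This falls in the class [160, 165): L = 160, F = 25, f = 9, h = 5.
Median ≈ 160 + ((26.5 − 25) / 9) × 5 = 160.8333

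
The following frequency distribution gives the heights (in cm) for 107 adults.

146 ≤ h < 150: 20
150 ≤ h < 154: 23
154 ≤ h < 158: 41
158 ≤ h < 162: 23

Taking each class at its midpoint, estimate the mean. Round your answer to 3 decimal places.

154.505

Midpoints: 148, 152, 156, 160
Σfm = 20×148 + 23×152 + 41×156 + 23×160 = 16532
n = Σf = 107
Mean = 16532 / 107 = 154.5047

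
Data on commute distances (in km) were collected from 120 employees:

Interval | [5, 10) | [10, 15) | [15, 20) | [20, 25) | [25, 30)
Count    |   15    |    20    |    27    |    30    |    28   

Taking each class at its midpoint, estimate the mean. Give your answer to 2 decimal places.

Midpoints: 7.5, 12.5, 17.5, 22.5, 27.5
Σfm = 15×7.5 + 20×12.5 + 27×17.5 + 30×22.5 + 28×27.5 = 2280
n = Σf = 120
Mean = 2280 / 120 = 19.0000

19.00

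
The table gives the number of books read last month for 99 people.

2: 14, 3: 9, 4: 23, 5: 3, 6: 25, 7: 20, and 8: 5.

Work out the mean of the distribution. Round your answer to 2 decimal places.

Values: 2, 3, 4, 5, 6, 7, 8
Σfx = 14×2 + 9×3 + 23×4 + 3×5 + 25×6 + 20×7 + 5×8 = 492
n = Σf = 99
Mean = 492 / 99 = 4.9697

4.97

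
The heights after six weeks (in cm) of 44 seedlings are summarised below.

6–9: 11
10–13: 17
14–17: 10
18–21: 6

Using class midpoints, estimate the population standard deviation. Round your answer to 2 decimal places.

Midpoints: 7.5, 11.5, 15.5, 19.5
n = 44, Σfm = 550, mean = 12.5000
Σfm² = 7551
Σf(m − x̄)² = Σfm² − (Σfm)²/n = 7551 − 550²/44 = 676.0000
Population variance = 676.0000 / 44 = 15.3636
Standard deviation = √15.3636 = 3.9196

3.92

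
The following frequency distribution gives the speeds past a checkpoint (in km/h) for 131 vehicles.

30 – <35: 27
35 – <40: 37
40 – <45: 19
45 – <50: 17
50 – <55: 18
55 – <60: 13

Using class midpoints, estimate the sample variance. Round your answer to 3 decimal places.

67.499

Midpoints: 32.5, 37.5, 42.5, 47.5, 52.5, 57.5
n = 131, Σfm = 5572.5, mean = 42.5382
Σfm² = 245818.75
Σf(m − x̄)² = Σfm² − (Σfm)²/n = 245818.75 − 5572.5²/131 = 8774.8092
Sample variance = 8774.8092 / 130 = 67.4985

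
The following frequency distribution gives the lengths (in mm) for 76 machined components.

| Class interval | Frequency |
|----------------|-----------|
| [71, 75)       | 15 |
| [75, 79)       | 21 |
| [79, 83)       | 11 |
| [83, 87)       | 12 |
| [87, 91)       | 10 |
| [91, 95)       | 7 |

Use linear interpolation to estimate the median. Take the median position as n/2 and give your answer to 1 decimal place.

Cumulative frequencies: 15, 36, 47, 59, 69, 76
n = 76; position = n/2 = 38.
This falls in the class [79, 83): L = 79, F = 36, f = 11, h = 4.
Median ≈ 79 + ((38 − 36) / 11) × 4 = 79.7273

79.7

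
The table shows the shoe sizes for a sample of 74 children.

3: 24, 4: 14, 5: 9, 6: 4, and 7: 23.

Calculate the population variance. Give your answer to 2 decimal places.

Values: 3, 4, 5, 6, 7
n = 74, Σfx = 358, mean = 4.8378
Σfx² = 1936
Σf(x − x̄)² = Σfx² − (Σfx)²/n = 1936 − 358²/74 = 204.0541
Population variance = 204.0541 / 74 = 2.7575

2.76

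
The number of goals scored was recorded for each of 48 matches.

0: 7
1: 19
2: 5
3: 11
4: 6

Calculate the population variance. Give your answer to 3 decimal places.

Values: 0, 1, 2, 3, 4
n = 48, Σfx = 86, mean = 1.7917
Σfx² = 234
Σf(x − x̄)² = Σfx² − (Σfx)²/n = 234 − 86²/48 = 79.9167
Population variance = 79.9167 / 48 = 1.6649

1.665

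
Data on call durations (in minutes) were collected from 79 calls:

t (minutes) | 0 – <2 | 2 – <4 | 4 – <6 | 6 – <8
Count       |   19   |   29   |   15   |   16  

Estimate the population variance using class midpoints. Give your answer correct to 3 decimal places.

4.460

Midpoints: 1, 3, 5, 7
n = 79, Σfm = 293, mean = 3.7089
Σfm² = 1439
Σf(m − x̄)² = Σfm² − (Σfm)²/n = 1439 − 293²/79 = 352.3038
Population variance = 352.3038 / 79 = 4.4595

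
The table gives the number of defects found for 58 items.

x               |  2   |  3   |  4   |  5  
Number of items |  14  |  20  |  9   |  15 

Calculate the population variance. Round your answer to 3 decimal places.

1.245

Values: 2, 3, 4, 5
n = 58, Σfx = 199, mean = 3.4310
Σfx² = 755
Σf(x − x̄)² = Σfx² − (Σfx)²/n = 755 − 199²/58 = 72.2241
Population variance = 72.2241 / 58 = 1.2452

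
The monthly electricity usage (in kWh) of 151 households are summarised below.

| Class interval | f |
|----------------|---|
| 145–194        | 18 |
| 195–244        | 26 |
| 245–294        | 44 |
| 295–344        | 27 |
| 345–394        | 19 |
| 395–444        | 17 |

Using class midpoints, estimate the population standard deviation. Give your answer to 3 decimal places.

Midpoints: 169.5, 219.5, 269.5, 319.5, 369.5, 419.5
n = 151, Σfm = 43394.5, mean = 287.3808
Σfm² = 13307467.75
Σf(m − x̄)² = Σfm² − (Σfm)²/n = 13307467.75 − 43394.5²/151 = 836721.8543
Population variance = 836721.8543 / 151 = 5541.2043
Standard deviation = √5541.2043 = 74.4393

74.439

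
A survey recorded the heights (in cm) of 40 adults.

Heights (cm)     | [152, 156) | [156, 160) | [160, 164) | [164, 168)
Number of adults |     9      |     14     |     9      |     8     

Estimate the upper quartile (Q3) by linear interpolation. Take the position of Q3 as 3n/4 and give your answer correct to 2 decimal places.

Cumulative frequencies: 9, 23, 32, 40
n = 40; position = 3n/4 = 30.
This falls in the class [160, 164): L = 160, F = 23, f = 9, h = 4.
Upper quartile ≈ 160 + ((30 − 23) / 9) × 4 = 163.1111

163.11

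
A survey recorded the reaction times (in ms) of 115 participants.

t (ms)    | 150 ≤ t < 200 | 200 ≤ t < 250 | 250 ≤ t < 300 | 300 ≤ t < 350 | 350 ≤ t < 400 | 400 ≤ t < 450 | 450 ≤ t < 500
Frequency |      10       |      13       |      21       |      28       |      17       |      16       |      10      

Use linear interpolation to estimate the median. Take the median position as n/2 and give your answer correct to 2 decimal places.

324.11

Cumulative frequencies: 10, 23, 44, 72, 89, 105, 115
n = 115; position = n/2 = 57.5.
This falls in the class 300 ≤ t < 350: L = 300, F = 44, f = 28, h = 50.
Median ≈ 300 + ((57.5 − 44) / 28) × 50 = 324.1071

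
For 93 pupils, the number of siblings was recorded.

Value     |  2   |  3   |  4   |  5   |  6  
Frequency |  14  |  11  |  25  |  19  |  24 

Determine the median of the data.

Cumulative frequencies: 14, 25, 50, 69, 93
n = 93, so the median is the value in position (n+1)/2 = 47.
Position 47 falls at value 4.

4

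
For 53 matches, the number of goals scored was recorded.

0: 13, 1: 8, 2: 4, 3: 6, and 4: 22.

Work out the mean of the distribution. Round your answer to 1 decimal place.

Values: 0, 1, 2, 3, 4
Σfx = 13×0 + 8×1 + 4×2 + 6×3 + 22×4 = 122
n = Σf = 53
Mean = 122 / 53 = 2.3019

2.3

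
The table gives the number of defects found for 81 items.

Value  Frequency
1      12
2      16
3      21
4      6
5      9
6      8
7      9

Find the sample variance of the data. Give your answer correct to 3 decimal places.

Values: 1, 2, 3, 4, 5, 6, 7
n = 81, Σfx = 287, mean = 3.5432
Σfx² = 1315
Σf(x − x̄)² = Σfx² − (Σfx)²/n = 1315 − 287²/81 = 298.0988
Sample variance = 298.0988 / 80 = 3.7262

3.726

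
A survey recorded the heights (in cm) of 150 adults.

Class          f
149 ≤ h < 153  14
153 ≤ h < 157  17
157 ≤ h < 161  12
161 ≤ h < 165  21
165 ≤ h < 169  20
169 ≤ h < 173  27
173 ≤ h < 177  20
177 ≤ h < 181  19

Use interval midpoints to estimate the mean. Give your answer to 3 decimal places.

Midpoints: 151, 155, 159, 163, 167, 171, 175, 179
Σfm = 14×151 + 17×155 + 12×159 + 21×163 + 20×167 + 27×171 + 20×175 + 19×179 = 24938
n = Σf = 150
Mean = 24938 / 150 = 166.2533

166.253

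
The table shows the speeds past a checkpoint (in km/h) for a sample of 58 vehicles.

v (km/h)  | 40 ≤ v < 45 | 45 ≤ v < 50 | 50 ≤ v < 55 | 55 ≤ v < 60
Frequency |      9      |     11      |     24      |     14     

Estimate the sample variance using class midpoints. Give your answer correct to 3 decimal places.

Midpoints: 42.5, 47.5, 52.5, 57.5
n = 58, Σfm = 2970, mean = 51.2069
Σfm² = 153512.5
Σf(m − x̄)² = Σfm² − (Σfm)²/n = 153512.5 − 2970²/58 = 1428.0172
Sample variance = 1428.0172 / 57 = 25.0529

25.053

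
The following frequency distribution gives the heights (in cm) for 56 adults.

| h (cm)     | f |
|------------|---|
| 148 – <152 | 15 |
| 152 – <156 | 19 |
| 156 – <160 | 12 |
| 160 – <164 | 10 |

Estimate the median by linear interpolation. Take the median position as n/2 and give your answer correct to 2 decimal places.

154.74

Cumulative frequencies: 15, 34, 46, 56
n = 56; position = n/2 = 28.
This falls in the class 152 – <156: L = 152, F = 15, f = 19, h = 4.
Median ≈ 152 + ((28 − 15) / 19) × 4 = 154.7368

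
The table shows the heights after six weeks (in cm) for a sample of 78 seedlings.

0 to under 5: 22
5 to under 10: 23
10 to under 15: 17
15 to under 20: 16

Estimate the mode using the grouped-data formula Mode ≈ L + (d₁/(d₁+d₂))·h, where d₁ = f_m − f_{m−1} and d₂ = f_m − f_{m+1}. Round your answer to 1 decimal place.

Modal class: 5 to under 10 (highest frequency 23).
d₁ = 23 − 22 = 1, d₂ = 23 − 17 = 6
Mode ≈ 5 + (1/(1+6)) × 5 = 5 + 0.7143 = 5.7143

5.7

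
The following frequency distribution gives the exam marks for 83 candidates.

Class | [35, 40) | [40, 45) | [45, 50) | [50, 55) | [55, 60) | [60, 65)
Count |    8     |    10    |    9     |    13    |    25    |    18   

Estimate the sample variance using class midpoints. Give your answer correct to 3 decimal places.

66.228

Midpoints: 37.5, 42.5, 47.5, 52.5, 57.5, 62.5
n = 83, Σfm = 4397.5, mean = 52.9819
Σfm² = 238418.75
Σf(m − x̄)² = Σfm² − (Σfm)²/n = 238418.75 − 4397.5²/83 = 5430.7229
Sample variance = 5430.7229 / 82 = 66.2283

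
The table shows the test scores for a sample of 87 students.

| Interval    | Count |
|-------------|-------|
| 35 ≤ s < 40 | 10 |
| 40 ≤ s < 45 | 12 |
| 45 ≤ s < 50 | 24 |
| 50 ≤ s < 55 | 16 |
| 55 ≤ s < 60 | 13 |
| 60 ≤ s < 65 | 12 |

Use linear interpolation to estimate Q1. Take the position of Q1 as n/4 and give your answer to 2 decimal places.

44.90

Cumulative frequencies: 10, 22, 46, 62, 75, 87
n = 87; position = n/4 = 21.75.
This falls in the class 40 ≤ s < 45: L = 40, F = 10, f = 12, h = 5.
Lower quartile ≈ 40 + ((21.75 − 10) / 12) × 5 = 44.8958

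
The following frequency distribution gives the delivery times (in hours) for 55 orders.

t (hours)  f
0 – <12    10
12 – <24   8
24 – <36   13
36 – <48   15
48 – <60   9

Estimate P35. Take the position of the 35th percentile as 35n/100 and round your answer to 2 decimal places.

25.15

Cumulative frequencies: 10, 18, 31, 46, 55
n = 55; position = 35n/100 = 19.25.
This falls in the class 24 – <36: L = 24, F = 18, f = 13, h = 12.
35th percentile ≈ 24 + ((19.25 − 18) / 13) × 12 = 25.1538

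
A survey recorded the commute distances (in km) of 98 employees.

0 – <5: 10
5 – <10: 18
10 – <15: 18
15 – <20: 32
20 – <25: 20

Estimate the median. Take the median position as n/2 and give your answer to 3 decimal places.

15.469

Cumulative frequencies: 10, 28, 46, 78, 98
n = 98; position = n/2 = 49.
This falls in the class 15 – <20: L = 15, F = 46, f = 32, h = 5.
Median ≈ 15 + ((49 − 46) / 32) × 5 = 15.4688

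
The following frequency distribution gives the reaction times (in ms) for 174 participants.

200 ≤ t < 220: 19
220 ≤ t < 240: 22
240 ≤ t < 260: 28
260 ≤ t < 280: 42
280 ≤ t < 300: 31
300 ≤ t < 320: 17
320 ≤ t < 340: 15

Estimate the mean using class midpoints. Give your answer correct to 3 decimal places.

Midpoints: 210, 230, 250, 270, 290, 310, 330
Σfm = 19×210 + 22×230 + 28×250 + 42×270 + 31×290 + 17×310 + 15×330 = 46600
n = Σf = 174
Mean = 46600 / 174 = 267.8161

267.816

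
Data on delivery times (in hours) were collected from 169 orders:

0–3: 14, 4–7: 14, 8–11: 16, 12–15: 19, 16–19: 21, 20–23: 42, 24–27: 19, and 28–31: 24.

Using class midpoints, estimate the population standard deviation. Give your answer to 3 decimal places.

Midpoints: 1.5, 5.5, 9.5, 13.5, 17.5, 21.5, 25.5, 29.5
n = 169, Σfm = 2969.5, mean = 17.5710
Σfm² = 64448.25
Σf(m − x̄)² = Σfm² − (Σfm)²/n = 64448.25 − 2969.5²/169 = 12271.1479
Population variance = 12271.1479 / 169 = 72.6103
Standard deviation = √72.6103 = 8.5212

8.521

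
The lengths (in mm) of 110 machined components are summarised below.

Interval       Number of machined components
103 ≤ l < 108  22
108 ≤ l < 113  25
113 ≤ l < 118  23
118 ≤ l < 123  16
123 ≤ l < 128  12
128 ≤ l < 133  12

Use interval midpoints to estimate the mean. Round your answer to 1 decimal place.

Midpoints: 105.5, 110.5, 115.5, 120.5, 125.5, 130.5
Σfm = 22×105.5 + 25×110.5 + 23×115.5 + 16×120.5 + 12×125.5 + 12×130.5 = 12740
n = Σf = 110
Mean = 12740 / 110 = 115.8182

115.8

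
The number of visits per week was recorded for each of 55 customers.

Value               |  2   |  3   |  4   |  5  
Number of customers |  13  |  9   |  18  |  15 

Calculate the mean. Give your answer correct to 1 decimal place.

3.6

Values: 2, 3, 4, 5
Σfx = 13×2 + 9×3 + 18×4 + 15×5 = 200
n = Σf = 55
Mean = 200 / 55 = 3.6364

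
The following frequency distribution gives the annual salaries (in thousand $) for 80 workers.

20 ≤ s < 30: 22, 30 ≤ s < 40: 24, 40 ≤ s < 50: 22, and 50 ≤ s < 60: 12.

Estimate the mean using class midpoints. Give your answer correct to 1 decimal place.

38.0

Midpoints: 25, 35, 45, 55
Σfm = 22×25 + 24×35 + 22×45 + 12×55 = 3040
n = Σf = 80
Mean = 3040 / 80 = 38.0000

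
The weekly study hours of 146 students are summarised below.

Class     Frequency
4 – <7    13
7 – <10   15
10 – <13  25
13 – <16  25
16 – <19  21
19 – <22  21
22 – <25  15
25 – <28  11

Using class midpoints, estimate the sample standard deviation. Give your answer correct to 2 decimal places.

6.08

Midpoints: 5.5, 8.5, 11.5, 14.5, 17.5, 20.5, 23.5, 26.5
n = 146, Σfm = 2291, mean = 15.6918
Σfm² = 41304.5
Σf(m − x̄)² = Σfm² − (Σfm)²/n = 41304.5 − 2291²/146 = 5354.6301
Sample variance = 5354.6301 / 145 = 36.9285
Standard deviation = √36.9285 = 6.0769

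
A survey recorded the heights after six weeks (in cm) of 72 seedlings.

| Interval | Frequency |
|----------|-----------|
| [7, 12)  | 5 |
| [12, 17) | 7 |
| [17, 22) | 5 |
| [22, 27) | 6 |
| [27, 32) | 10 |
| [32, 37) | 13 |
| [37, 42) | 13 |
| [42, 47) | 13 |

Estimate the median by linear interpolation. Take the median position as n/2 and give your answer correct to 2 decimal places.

Cumulative frequencies: 5, 12, 17, 23, 33, 46, 59, 72
n = 72; position = n/2 = 36.
This falls in the class [32, 37): L = 32, F = 33, f = 13, h = 5.
Median ≈ 32 + ((36 − 33) / 13) × 5 = 33.1538

33.15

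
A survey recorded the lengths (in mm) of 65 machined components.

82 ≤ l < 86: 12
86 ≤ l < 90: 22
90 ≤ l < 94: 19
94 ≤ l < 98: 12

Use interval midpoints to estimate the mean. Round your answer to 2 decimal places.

89.91

Midpoints: 84, 88, 92, 96
Σfm = 12×84 + 22×88 + 19×92 + 12×96 = 5844
n = Σf = 65
Mean = 5844 / 65 = 89.9077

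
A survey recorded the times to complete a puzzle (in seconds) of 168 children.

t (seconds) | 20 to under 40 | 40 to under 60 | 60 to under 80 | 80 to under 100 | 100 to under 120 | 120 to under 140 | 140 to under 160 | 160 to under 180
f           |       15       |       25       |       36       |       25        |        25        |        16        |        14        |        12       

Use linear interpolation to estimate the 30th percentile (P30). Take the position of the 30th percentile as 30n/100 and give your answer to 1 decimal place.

Cumulative frequencies: 15, 40, 76, 101, 126, 142, 156, 168
n = 168; position = 30n/100 = 50.4.
This falls in the class 60 to under 80: L = 60, F = 40, f = 36, h = 20.
30th percentile ≈ 60 + ((50.4 − 40) / 36) × 20 = 65.7778

65.8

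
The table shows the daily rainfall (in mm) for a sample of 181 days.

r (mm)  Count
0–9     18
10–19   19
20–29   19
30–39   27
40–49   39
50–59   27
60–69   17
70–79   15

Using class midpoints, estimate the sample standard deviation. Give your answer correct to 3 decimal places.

20.402

Midpoints: 4.5, 14.5, 24.5, 34.5, 44.5, 54.5, 64.5, 74.5
n = 181, Σfm = 7174.5, mean = 39.6381
Σfm² = 359305.25
Σf(m − x̄)² = Σfm² − (Σfm)²/n = 359305.25 − 7174.5²/181 = 74921.5470
Sample variance = 74921.5470 / 180 = 416.2308
Standard deviation = √416.2308 = 20.4017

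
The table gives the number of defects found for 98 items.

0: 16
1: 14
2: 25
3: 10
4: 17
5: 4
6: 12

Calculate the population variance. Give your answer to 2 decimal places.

Values: 0, 1, 2, 3, 4, 5, 6
n = 98, Σfx = 254, mean = 2.5918
Σfx² = 1008
Σf(x − x̄)² = Σfx² − (Σfx)²/n = 1008 − 254²/98 = 349.6735
Population variance = 349.6735 / 98 = 3.5681

3.57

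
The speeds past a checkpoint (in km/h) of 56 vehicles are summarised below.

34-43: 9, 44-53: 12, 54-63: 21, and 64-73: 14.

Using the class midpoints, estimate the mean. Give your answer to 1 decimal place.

55.6

Midpoints: 38.5, 48.5, 58.5, 68.5
Σfm = 9×38.5 + 12×48.5 + 21×58.5 + 14×68.5 = 3116
n = Σf = 56
Mean = 3116 / 56 = 55.6429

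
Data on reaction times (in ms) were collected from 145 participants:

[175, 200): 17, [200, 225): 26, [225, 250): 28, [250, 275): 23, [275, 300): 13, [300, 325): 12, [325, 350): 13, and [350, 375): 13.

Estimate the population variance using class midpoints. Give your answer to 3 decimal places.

Midpoints: 187.5, 212.5, 237.5, 262.5, 287.5, 312.5, 337.5, 362.5
n = 145, Σfm = 37987.5, mean = 261.9828
Σfm² = 10371406.25
Σf(m − x̄)² = Σfm² − (Σfm)²/n = 10371406.25 − 37987.5²/145 = 419336.2069
Population variance = 419336.2069 / 145 = 2891.9738

2891.974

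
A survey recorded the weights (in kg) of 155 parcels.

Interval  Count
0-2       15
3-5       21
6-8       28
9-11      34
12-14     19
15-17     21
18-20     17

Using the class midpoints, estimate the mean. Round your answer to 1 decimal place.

Midpoints: 1, 4, 7, 10, 13, 16, 19
Σfm = 15×1 + 21×4 + 28×7 + 34×10 + 19×13 + 21×16 + 17×19 = 1541
n = Σf = 155
Mean = 1541 / 155 = 9.9419

9.9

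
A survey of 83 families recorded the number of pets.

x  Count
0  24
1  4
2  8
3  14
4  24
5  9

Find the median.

Cumulative frequencies: 24, 28, 36, 50, 74, 83
n = 83, so the median is the value in position (n+1)/2 = 42.
Position 42 falls at value 3.

3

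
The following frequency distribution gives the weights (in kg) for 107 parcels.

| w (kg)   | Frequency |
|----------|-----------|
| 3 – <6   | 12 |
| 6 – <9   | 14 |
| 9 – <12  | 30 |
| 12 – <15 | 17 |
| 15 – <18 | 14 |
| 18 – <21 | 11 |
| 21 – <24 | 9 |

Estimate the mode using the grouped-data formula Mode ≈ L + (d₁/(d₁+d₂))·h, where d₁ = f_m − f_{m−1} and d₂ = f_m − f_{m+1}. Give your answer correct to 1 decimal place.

Modal class: 9 – <12 (highest frequency 30).
d₁ = 30 − 14 = 16, d₂ = 30 − 17 = 13
Mode ≈ 9 + (16/(16+13)) × 3 = 9 + 1.6552 = 10.6552

10.7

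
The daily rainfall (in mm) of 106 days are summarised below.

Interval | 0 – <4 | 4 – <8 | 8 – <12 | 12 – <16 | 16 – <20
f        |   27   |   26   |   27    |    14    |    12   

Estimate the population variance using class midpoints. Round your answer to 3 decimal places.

Midpoints: 2, 6, 10, 14, 18
n = 106, Σfm = 892, mean = 8.4151
Σfm² = 10376
Σf(m − x̄)² = Σfm² − (Σfm)²/n = 10376 − 892²/106 = 2869.7358
Population variance = 2869.7358 / 106 = 27.0730

27.073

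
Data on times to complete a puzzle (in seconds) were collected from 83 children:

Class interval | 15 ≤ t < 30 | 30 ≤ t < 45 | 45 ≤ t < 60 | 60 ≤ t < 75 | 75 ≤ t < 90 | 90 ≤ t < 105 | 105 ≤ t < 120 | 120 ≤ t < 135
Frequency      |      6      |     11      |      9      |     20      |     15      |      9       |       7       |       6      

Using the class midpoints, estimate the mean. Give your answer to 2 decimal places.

72.74

Midpoints: 22.5, 37.5, 52.5, 67.5, 82.5, 97.5, 112.5, 127.5
Σfm = 6×22.5 + 11×37.5 + 9×52.5 + 20×67.5 + 15×82.5 + 9×97.5 + 7×112.5 + 6×127.5 = 6037.5
n = Σf = 83
Mean = 6037.5 / 83 = 72.7410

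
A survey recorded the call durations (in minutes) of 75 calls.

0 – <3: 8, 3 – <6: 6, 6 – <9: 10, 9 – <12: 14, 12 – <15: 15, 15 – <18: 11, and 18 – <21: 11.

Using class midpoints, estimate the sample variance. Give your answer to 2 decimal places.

Midpoints: 1.5, 4.5, 7.5, 10.5, 13.5, 16.5, 19.5
n = 75, Σfm = 859.5, mean = 11.4600
Σfm² = 12156.75
Σf(m − x̄)² = Σfm² − (Σfm)²/n = 12156.75 − 859.5²/75 = 2306.8800
Sample variance = 2306.8800 / 74 = 31.1741

31.17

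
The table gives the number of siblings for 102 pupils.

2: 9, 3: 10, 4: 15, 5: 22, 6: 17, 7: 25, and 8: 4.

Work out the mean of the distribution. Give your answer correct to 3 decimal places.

5.167

Values: 2, 3, 4, 5, 6, 7, 8
Σfx = 9×2 + 10×3 + 15×4 + 22×5 + 17×6 + 25×7 + 4×8 = 527
n = Σf = 102
Mean = 527 / 102 = 5.1667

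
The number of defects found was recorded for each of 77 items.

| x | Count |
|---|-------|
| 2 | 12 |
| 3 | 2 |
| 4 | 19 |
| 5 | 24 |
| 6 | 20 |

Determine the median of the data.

5

Cumulative frequencies: 12, 14, 33, 57, 77
n = 77, so the median is the value in position (n+1)/2 = 39.
Position 39 falls at value 5.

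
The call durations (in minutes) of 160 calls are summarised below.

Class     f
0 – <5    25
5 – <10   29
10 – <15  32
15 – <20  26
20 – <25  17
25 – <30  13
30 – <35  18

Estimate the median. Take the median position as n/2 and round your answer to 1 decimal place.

14.1

Cumulative frequencies: 25, 54, 86, 112, 129, 142, 160
n = 160; position = n/2 = 80.
This falls in the class 10 – <15: L = 10, F = 54, f = 32, h = 5.
Median ≈ 10 + ((80 − 54) / 32) × 5 = 14.0625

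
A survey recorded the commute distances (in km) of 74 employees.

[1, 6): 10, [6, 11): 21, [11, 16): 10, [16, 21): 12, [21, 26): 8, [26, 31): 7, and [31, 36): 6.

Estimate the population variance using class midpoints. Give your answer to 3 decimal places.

Midpoints: 3.5, 8.5, 13.5, 18.5, 23.5, 28.5, 33.5
n = 74, Σfm = 1159, mean = 15.6622
Σfm² = 24406.5
Σf(m − x̄)² = Σfm² − (Σfm)²/n = 24406.5 − 1159²/74 = 6254.0541
Population variance = 6254.0541 / 74 = 84.5142

84.514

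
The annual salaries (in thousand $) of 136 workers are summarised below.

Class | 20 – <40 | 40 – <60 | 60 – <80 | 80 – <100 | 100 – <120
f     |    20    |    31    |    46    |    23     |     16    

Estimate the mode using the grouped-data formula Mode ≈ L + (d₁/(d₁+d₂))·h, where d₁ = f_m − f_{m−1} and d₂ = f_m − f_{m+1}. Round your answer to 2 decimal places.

67.89

Modal class: 60 – <80 (highest frequency 46).
d₁ = 46 − 31 = 15, d₂ = 46 − 23 = 23
Mode ≈ 60 + (15/(15+23)) × 20 = 60 + 7.8947 = 67.8947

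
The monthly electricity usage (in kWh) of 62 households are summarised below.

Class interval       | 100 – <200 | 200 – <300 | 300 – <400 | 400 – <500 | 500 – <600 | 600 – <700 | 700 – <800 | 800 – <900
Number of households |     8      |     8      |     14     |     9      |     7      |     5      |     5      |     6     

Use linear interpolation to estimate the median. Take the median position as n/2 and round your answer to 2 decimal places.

Cumulative frequencies: 8, 16, 30, 39, 46, 51, 56, 62
n = 62; position = n/2 = 31.
This falls in the class 400 – <500: L = 400, F = 30, f = 9, h = 100.
Median ≈ 400 + ((31 − 30) / 9) × 100 = 411.1111

411.11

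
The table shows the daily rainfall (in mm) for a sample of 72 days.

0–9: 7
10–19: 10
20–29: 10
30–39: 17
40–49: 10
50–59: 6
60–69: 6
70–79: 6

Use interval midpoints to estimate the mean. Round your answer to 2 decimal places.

Midpoints: 4.5, 14.5, 24.5, 34.5, 44.5, 54.5, 64.5, 74.5
Σfm = 7×4.5 + 10×14.5 + 10×24.5 + 17×34.5 + 10×44.5 + 6×54.5 + 6×64.5 + 6×74.5 = 2614
n = Σf = 72
Mean = 2614 / 72 = 36.3056

36.31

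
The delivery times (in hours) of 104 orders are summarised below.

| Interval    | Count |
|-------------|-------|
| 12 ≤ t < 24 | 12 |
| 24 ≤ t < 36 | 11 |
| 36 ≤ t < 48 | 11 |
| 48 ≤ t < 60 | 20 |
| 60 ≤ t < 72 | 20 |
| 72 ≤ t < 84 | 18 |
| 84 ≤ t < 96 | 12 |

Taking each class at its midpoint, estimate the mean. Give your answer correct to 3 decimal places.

56.654

Midpoints: 18, 30, 42, 54, 66, 78, 90
Σfm = 12×18 + 11×30 + 11×42 + 20×54 + 20×66 + 18×78 + 12×90 = 5892
n = Σf = 104
Mean = 5892 / 104 = 56.6538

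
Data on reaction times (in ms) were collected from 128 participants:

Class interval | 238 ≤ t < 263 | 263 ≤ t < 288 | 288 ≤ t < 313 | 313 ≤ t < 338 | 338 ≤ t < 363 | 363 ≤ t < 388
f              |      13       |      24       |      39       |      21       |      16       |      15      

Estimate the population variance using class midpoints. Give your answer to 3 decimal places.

1357.422

Midpoints: 250.5, 275.5, 300.5, 325.5, 350.5, 375.5
n = 128, Σfm = 39664, mean = 309.8750
Σfm² = 12464632
Σf(m − x̄)² = Σfm² − (Σfm)²/n = 12464632 − 39664²/128 = 173750.0000
Population variance = 173750.0000 / 128 = 1357.4219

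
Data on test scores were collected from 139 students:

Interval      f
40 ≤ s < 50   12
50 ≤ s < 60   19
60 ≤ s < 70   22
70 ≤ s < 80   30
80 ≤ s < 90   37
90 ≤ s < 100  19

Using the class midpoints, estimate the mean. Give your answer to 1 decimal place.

Midpoints: 45, 55, 65, 75, 85, 95
Σfm = 12×45 + 19×55 + 22×65 + 30×75 + 37×85 + 19×95 = 10215
n = Σf = 139
Mean = 10215 / 139 = 73.4892

73.5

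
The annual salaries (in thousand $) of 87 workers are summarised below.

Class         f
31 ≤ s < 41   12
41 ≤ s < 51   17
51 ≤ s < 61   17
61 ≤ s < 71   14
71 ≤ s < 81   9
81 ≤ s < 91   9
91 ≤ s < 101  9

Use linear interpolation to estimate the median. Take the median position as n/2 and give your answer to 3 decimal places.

Cumulative frequencies: 12, 29, 46, 60, 69, 78, 87
n = 87; position = n/2 = 43.5.
This falls in the class 51 ≤ s < 61: L = 51, F = 29, f = 17, h = 10.
Median ≈ 51 + ((43.5 − 29) / 17) × 10 = 59.5294

59.529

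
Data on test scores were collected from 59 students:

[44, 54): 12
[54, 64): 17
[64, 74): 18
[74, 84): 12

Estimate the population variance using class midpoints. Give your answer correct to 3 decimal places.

106.349

Midpoints: 49, 59, 69, 79
n = 59, Σfm = 3781, mean = 64.0847
Σfm² = 248579
Σf(m − x̄)² = Σfm² − (Σfm)²/n = 248579 − 3781²/59 = 6274.5763
Population variance = 6274.5763 / 59 = 106.3488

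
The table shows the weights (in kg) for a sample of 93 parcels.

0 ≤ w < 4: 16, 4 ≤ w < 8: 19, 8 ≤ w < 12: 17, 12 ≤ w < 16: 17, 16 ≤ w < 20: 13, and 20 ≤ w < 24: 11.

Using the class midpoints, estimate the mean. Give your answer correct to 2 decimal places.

Midpoints: 2, 6, 10, 14, 18, 22
Σfm = 16×2 + 19×6 + 17×10 + 17×14 + 13×18 + 11×22 = 1030
n = Σf = 93
Mean = 1030 / 93 = 11.0753

11.08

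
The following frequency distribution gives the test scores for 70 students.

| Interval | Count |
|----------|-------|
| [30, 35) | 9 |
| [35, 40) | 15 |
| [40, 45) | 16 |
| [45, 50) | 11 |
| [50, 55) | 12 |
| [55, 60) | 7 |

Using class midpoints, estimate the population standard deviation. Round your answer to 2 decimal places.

7.69

Midpoints: 32.5, 37.5, 42.5, 47.5, 52.5, 57.5
n = 70, Σfm = 3090, mean = 44.1429
Σfm² = 140537.5
Σf(m − x̄)² = Σfm² − (Σfm)²/n = 140537.5 − 3090²/70 = 4136.0714
Population variance = 4136.0714 / 70 = 59.0867
Standard deviation = √59.0867 = 7.6868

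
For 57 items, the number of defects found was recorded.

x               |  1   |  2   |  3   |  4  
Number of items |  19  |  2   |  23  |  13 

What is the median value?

Cumulative frequencies: 19, 21, 44, 57
n = 57, so the median is the value in position (n+1)/2 = 29.
Position 29 falls at value 3.

3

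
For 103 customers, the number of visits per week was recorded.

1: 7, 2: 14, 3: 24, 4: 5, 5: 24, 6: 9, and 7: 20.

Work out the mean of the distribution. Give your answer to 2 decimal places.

Values: 1, 2, 3, 4, 5, 6, 7
Σfx = 7×1 + 14×2 + 24×3 + 5×4 + 24×5 + 9×6 + 20×7 = 441
n = Σf = 103
Mean = 441 / 103 = 4.2816

4.28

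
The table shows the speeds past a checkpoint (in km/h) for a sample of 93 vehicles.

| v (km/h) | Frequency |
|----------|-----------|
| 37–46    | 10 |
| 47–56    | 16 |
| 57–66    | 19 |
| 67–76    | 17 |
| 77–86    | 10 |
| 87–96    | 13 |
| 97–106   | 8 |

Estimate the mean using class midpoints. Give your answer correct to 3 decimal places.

69.242

Midpoints: 41.5, 51.5, 61.5, 71.5, 81.5, 91.5, 101.5
Σfm = 10×41.5 + 16×51.5 + 19×61.5 + 17×71.5 + 10×81.5 + 13×91.5 + 8×101.5 = 6439.5
n = Σf = 93
Mean = 6439.5 / 93 = 69.2419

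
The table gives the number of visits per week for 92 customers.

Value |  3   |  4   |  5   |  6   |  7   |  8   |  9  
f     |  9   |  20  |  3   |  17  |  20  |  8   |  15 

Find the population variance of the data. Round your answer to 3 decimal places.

3.801

Values: 3, 4, 5, 6, 7, 8, 9
n = 92, Σfx = 563, mean = 6.1196
Σfx² = 3795
Σf(x − x̄)² = Σfx² − (Σfx)²/n = 3795 − 563²/92 = 349.6848
Population variance = 349.6848 / 92 = 3.8009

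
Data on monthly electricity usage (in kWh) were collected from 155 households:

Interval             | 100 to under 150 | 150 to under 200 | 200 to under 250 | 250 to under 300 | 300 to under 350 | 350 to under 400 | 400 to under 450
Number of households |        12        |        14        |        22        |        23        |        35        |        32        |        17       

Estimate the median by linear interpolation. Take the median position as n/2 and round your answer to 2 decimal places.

309.29

Cumulative frequencies: 12, 26, 48, 71, 106, 138, 155
n = 155; position = n/2 = 77.5.
This falls in the class 300 to under 350: L = 300, F = 71, f = 35, h = 50.
Median ≈ 300 + ((77.5 − 71) / 35) × 50 = 309.2857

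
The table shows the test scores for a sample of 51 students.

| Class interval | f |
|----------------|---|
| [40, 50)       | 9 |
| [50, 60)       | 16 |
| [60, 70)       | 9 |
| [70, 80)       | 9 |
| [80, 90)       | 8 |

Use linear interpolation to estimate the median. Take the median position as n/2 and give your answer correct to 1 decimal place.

Cumulative frequencies: 9, 25, 34, 43, 51
n = 51; position = n/2 = 25.5.
This falls in the class [60, 70): L = 60, F = 25, f = 9, h = 10.
Median ≈ 60 + ((25.5 − 25) / 9) × 10 = 60.5556

60.6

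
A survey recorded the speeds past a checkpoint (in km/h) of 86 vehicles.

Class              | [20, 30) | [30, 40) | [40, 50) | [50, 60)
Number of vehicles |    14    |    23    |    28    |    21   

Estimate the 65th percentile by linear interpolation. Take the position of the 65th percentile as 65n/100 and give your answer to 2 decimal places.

Cumulative frequencies: 14, 37, 65, 86
n = 86; position = 65n/100 = 55.9.
This falls in the class [40, 50): L = 40, F = 37, f = 28, h = 10.
65th percentile ≈ 40 + ((55.9 − 37) / 28) × 10 = 46.7500

46.75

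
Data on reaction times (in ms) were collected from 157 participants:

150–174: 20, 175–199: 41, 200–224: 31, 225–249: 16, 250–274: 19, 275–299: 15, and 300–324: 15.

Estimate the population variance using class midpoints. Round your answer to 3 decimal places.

2186.498

Midpoints: 162, 187, 212, 237, 262, 287, 312
n = 157, Σfm = 35234, mean = 224.4204
Σfm² = 8250508
Σf(m − x̄)² = Σfm² − (Σfm)²/n = 8250508 − 35234²/157 = 343280.2548
Population variance = 343280.2548 / 157 = 2186.4984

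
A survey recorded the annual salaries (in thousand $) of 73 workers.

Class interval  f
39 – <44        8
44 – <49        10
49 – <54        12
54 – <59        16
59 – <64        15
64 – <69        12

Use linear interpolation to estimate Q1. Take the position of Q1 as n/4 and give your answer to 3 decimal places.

Cumulative frequencies: 8, 18, 30, 46, 61, 73
n = 73; position = n/4 = 18.25.
This falls in the class 49 – <54: L = 49, F = 18, f = 12, h = 5.
Lower quartile ≈ 49 + ((18.25 − 18) / 12) × 5 = 49.1042

49.104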